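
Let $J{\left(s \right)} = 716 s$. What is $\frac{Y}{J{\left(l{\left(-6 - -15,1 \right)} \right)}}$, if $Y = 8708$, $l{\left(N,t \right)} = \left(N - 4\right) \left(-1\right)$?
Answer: $- \frac{2177}{895} \approx -2.4324$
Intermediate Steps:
$l{\left(N,t \right)} = 4 - N$ ($l{\left(N,t \right)} = \left(-4 + N\right) \left(-1\right) = 4 - N$)
$\frac{Y}{J{\left(l{\left(-6 - -15,1 \right)} \right)}} = \frac{8708}{716 \left(4 - \left(-6 - -15\right)\right)} = \frac{8708}{716 \left(4 - \left(-6 + 15\right)\right)} = \frac{8708}{716 \left(4 - 9\right)} = \frac{8708}{716 \left(-5\right)} = \frac{8708}{-3580} = 8708 \left(- \frac{1}{3580}\right) = - \frac{2177}{895}$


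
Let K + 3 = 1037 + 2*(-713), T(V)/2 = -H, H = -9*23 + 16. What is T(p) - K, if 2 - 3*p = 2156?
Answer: 774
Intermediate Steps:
p = -718 (p = 2/3 - 1/3*2156 = 2/3 - 2156/3 = -718)
H = -191 (H = -207 + 16 = -191)
T(V) = 382 (T(V) = 2*(-1*(-191)) = 2*191 = 382)
K = -392 (K = -3 + (1037 + 2*(-713)) = -3 + (1037 - 1426) = -3 - 389 = -392)
T(p) - K = 382 - 1*(-392) = 382 + 392 = 774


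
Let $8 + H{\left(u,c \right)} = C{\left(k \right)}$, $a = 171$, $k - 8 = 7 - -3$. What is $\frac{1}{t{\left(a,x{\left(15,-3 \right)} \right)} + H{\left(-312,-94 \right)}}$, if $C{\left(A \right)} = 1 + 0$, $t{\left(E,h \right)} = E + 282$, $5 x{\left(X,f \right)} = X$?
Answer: $\frac{1}{446} \approx 0.0022422$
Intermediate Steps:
$k = 18$ ($k = 8 + \left(7 - -3\right) = 8 + \left(7 + 3\right) = 8 + 10 = 18$)
$x{\left(X,f \right)} = \frac{X}{5}$
$t{\left(E,h \right)} = 282 + E$
$C{\left(A \right)} = 1$
$H{\left(u,c \right)} = -7$ ($H{\left(u,c \right)} = -8 + 1 = -7$)
$\frac{1}{t{\left(a,x{\left(15,-3 \right)} \right)} + H{\left(-312,-94 \right)}} = \frac{1}{\left(282 + 171\right) - 7} = \frac{1}{453 - 7} = \frac{1}{446}$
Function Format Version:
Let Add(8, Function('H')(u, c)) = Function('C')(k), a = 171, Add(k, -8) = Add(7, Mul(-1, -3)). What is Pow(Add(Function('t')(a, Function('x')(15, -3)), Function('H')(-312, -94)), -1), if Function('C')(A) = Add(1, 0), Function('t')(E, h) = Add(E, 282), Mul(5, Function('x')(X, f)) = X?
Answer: Rational(1, 446) ≈ 0.0022422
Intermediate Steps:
k = 18 (k = Add(8, Add(7, Mul(-1, -3))) = Add(8, Add(7, 3)) = Add(8, 10) = 18)
Function('x')(X, f) = Mul(Rational(1, 5), X)
Function('t')(E, h) = Add(282, E)
Function('C')(A) = 1
Function('H')(u, c) = -7 (Function('H')(u, c) = Add(-8, 1) = -7)
Pow(Add(Function('t')(a, Function('x')(15, -3)), Function('H')(-312, -94)), -1) = Pow(Add(Add(282, 171), -7), -1) = Pow(Add(453, -7), -1) = Pow(446, -1) = Rational(1, 446)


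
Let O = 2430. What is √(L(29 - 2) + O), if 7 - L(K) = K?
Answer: √2410 ≈ 49.092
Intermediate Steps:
L(K) = 7 - K
√(L(29 - 2) + O) = √((7 - (29 - 2)) + 2430) = √((7 - 1*27) + 2430) = √((7 - 27) + 2430) = √(-20 + 2430) = √2410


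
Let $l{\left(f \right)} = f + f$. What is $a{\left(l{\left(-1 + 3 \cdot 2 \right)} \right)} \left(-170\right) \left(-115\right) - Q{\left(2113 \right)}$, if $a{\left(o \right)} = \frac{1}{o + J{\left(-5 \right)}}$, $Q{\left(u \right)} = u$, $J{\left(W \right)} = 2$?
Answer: $- \frac{2903}{6} \approx -483.83$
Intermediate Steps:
$l{\left(f \right)} = 2 f$
$a{\left(o \right)} = \frac{1}{2 + o}$ ($a{\left(o \right)} = \frac{1}{o + 2} = \frac{1}{2 + o}$)
$a{\left(l{\left(-1 + 3 \cdot 2 \right)} \right)} \left(-170\right) \left(-115\right) - Q{\left(2113 \right)} = \frac{1}{2 + 2 \left(-1 + 3 \cdot 2\right)} \left(-170\right) \left(-115\right) - 2113 = \frac{1}{2 + 2 \left(-1 + 6\right)} \left(-170\right) \left(-115\right) - 2113 = \frac{1}{2 + 2 \cdot 5} \left(-170\right) \left(-115\right) - 2113 = \frac{1}{2 + 10} \left(-170\right) \left(-115\right) - 2113 = \frac{1}{12} \left(-170\right) \left(-115\right) - 2113 = \left(- \frac{85}{6}\right) \left(-115\right) - 2113 = \frac{9775}{6} - 2113 = - \frac{2903}{6}$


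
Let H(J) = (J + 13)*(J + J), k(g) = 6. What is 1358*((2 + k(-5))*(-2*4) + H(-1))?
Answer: -119504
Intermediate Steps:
H(J) = 2*J*(13 + J) (H(J) = (13 + J)*(2*J) = 2*J*(13 + J))
1358*((2 + k(-5))*(-2*4) + H(-1)) = 1358*((2 + 6)*(-2*4) + 2*(-1)*(13 - 1)) = 1358*(8*(-8) + 2*(-1)*12) = 1358*(-64 - 24) = 1358*(-88) = -119504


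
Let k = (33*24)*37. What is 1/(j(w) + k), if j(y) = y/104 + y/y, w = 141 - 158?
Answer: 104/3047703 ≈ 3.4124e-5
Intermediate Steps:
k = 29304 (k = 792*37 = 29304)
w = -17
j(y) = 1 + y/104 (j(y) = y*(1/104) + 1 = y/104 + 1 = 1 + y/104)
1/(j(w) + k) = 1/((1 + (1/104)*(-17)) + 29304) = 1/((1 - 17/104) + 29304) = 1/(87/104 + 29304) = 1/(3047703/104) = 104/3047703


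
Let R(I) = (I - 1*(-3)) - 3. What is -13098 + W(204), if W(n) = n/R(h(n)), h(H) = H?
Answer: -13097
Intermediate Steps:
R(I) = I (R(I) = (I + 3) - 3 = (3 + I) - 3 = I)
W(n) = 1 (W(n) = n/n = 1)
-13098 + W(204) = -13098 + 1 = -13097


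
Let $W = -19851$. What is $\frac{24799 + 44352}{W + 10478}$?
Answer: $- \frac{69151}{9373} \approx -7.3777$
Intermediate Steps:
$\frac{24799 + 44352}{W + 10478} = \frac{24799 + 44352}{-19851 + 10478} = \frac{69151}{-9373} = 69151 \left(- \frac{1}{9373}\right) = - \frac{69151}{9373}$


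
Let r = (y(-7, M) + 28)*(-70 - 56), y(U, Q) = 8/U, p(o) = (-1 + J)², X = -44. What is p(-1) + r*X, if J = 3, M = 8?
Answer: 148900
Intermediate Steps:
p(o) = 4 (p(o) = (-1 + 3)² = 2² = 4)
r = -3384 (r = (8/(-7) + 28)*(-70 - 56) = (8*(-⅐) + 28)*(-126) = (-8/7 + 28)*(-126) = (188/7)*(-126) = -3384)
p(-1) + r*X = 4 - 3384*(-44) = 4 + 148896 = 148900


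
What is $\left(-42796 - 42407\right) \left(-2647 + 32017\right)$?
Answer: $-2502412110$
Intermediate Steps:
$\left(-42796 - 42407\right) \left(-2647 + 32017\right) = \left(-85203\right) 29370 = -2502412110$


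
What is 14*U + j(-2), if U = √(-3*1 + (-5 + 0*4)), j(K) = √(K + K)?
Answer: I*(2 + 28*√2) ≈ 41.598*I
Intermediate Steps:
j(K) = √2*√K (j(K) = √(2*K) = √2*√K)
U = 2*I*√2 (U = √(-3 + (-5 + 0)) = √(-3 - 5) = √(-8) = 2*I*√2 ≈ 2.8284*I)
14*U + j(-2) = 14*(2*I*√2) + √2*√(-2) = 28*I*√2 + √2*(I*√2) = 28*I*√2 + 2*I = 2*I + 28*I*√2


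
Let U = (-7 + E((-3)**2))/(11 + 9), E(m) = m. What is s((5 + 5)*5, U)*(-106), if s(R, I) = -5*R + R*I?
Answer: 25970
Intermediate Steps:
U = 1/10 (U = (-7 + (-3)**2)/(11 + 9) = (-7 + 9)/20 = 2*(1/20) = 1/10 ≈ 0.10000)
s(R, I) = -5*R + I*R
s((5 + 5)*5, U)*(-106) = (((5 + 5)*5)*(-5 + 1/10))*(-106) = ((10*5)*(-49/10))*(-106) = (50*(-49/10))*(-106) = -245*(-106) = 25970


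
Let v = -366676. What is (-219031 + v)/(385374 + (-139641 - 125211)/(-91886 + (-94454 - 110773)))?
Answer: -174021163891/114499890114 ≈ -1.5198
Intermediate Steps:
(-219031 + v)/(385374 + (-139641 - 125211)/(-91886 + (-94454 - 110773))) = (-219031 - 366676)/(385374 + (-139641 - 125211)/(-91886 + (-94454 - 110773))) = -585707/(385374 - 264852/(-91886 - 205227)) = -585707/(385374 - 264852/(-297113)) = -585707/(385374 - 264852*(-1/297113)) = -585707/(385374 + 264852/297113) = -585707/114499890114/297113 = -585707*297113/114499890114 = -174021163891/114499890114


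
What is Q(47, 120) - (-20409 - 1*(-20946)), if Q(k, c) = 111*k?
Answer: 4680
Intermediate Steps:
Q(47, 120) - (-20409 - 1*(-20946)) = 111*47 - (-20409 - 1*(-20946)) = 5217 - (-20409 + 20946) = 5217 - 1*537 = 5217 - 537 = 4680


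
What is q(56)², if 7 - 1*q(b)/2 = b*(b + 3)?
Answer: 43480836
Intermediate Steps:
q(b) = 14 - 2*b*(3 + b) (q(b) = 14 - 2*b*(b + 3) = 14 - 2*b*(3 + b))
q(56)² = (14 - 6*56 - 2*56²)² = (14 - 336 - 2*3136)² = (14 - 336 - 6272)² = (-6594)² = 43480836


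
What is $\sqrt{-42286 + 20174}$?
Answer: $4 i \sqrt{1382} \approx 148.7 i$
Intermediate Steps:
$\sqrt{-42286 + 20174} = \sqrt{-22112} = 4 i \sqrt{1382}$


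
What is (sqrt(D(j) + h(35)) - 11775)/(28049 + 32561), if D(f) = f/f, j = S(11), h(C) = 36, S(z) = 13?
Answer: -2355/12122 + sqrt(37)/60610 ≈ -0.19417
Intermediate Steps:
j = 13
D(f) = 1
(sqrt(D(j) + h(35)) - 11775)/(28049 + 32561) = (sqrt(1 + 36) - 11775)/(28049 + 32561) = (sqrt(37) - 11775)/60610 = (-11775 + sqrt(37))*(1/60610) = -2355/12122 + sqrt(37)/60610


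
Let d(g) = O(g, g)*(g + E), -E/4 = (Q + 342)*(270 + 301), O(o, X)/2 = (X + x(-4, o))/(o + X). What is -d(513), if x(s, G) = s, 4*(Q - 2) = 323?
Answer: 493534544/513 ≈ 9.6206e+5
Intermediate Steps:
Q = 331/4 (Q = 2 + (¼)*323 = 2 + 323/4 = 331/4 ≈ 82.750)
O(o, X) = 2*(-4 + X)/(X + o) (O(o, X) = 2*((X - 4)/(o + X)) = 2*((-4 + X)/(X + o)) = 2*(-4 + X)/(X + o))
E = -970129 (E = -4*(331/4 + 342)*(270 + 301) = -1699*571 = -4*970129/4 = -970129)
d(g) = (-970129 + g)*(-4 + g)/g (d(g) = (2*(-4 + g)/(g + g))*(g - 970129) = (2*(-4 + g)/((2*g)))*(-970129 + g) = (2*(1/(2*g))*(-4 + g))*(-970129 + g) = ((-4 + g)/g)*(-970129 + g) = (-970129 + g)*(-4 + g)/g)
-d(513) = -(-970133 + 513 + 3880516/513) = -1*(-493534544/513) = 493534544/513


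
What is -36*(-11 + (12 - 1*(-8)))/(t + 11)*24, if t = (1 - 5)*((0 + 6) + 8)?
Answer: 864/5 ≈ 172.80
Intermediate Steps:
t = -56 (t = -4*(6 + 8) = -4*14 = -56)
-36*(-11 + (12 - 1*(-8)))/(t + 11)*24 = -36*(-11 + (12 - 1*(-8)))/(-56 + 11)*24 = -36*(-11 + (12 + 8))/(-45)*24 = -36*(-11 + 20)*(-1)/45*24 = -324*(-1)/45*24 = -36*(-⅕)*24 = (36/5)*24 = 864/5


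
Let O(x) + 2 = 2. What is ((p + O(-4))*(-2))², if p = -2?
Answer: 16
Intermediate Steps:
O(x) = 0 (O(x) = -2 + 2 = 0)
((p + O(-4))*(-2))² = ((-2 + 0)*(-2))² = (-2*(-2))² = 4² = 16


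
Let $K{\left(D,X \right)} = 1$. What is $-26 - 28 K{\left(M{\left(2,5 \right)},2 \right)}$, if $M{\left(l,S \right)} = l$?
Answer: $-54$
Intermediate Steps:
$-26 - 28 K{\left(M{\left(2,5 \right)},2 \right)} = -26 - 28 = -54$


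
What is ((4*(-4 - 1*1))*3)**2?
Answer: 3600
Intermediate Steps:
((4*(-4 - 1*1))*3)**2 = ((4*(-4 - 1))*3)**2 = ((4*(-5))*3)**2 = (-20*3)**2 = (-60)**2 = 3600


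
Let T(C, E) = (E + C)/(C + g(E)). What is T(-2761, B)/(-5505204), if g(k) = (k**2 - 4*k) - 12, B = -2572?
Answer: 5333/36459309025596 ≈ 1.4627e-10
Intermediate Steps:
g(k) = -12 + k**2 - 4*k
T(C, E) = (C + E)/(-12 + C + E**2 - 4*E) (T(C, E) = (E + C)/(C + (-12 + E**2 - 4*E)) = (C + E)/(-12 + C + E**2 - 4*E))
T(-2761, B)/(-5505204) = ((-2761 - 2572)/(-12 - 2761 + (-2572)**2 - 4*(-2572)))/(-5505204) = (-5333/(-12 - 2761 + 6615184 + 10288))*(-1/5505204) = (-5333/6622699)*(-1/5505204) = ((1/6622699)*(-5333))*(-1/5505204) = -5333/6622699*(-1/5505204) = 5333/36459309025596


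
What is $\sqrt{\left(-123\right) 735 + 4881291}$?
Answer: $\sqrt{4790886} \approx 2188.8$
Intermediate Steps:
$\sqrt{\left(-123\right) 735 + 4881291} = \sqrt{-90405 + 4881291} = \sqrt{4790886}$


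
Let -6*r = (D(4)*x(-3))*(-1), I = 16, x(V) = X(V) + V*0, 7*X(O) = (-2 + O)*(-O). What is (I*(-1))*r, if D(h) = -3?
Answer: -120/7 ≈ -17.143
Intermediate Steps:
X(O) = -O*(-2 + O)/7 (X(O) = ((-2 + O)*(-O))/7 = (-O*(-2 + O))/7 = -O*(-2 + O)/7)
x(V) = V*(2 - V)/7 (x(V) = V*(2 - V)/7 + V*0 = V*(2 - V)/7 + 0 = V*(2 - V)/7)
r = 15/14 (r = -(-3*(-3)*(2 - 1*(-3))/7)*(-1)/6 = -(-3*(-3)*(2 + 3)/7)*(-1)/6 = -(-3*(-3)*5/7)*(-1)/6 = -(-3*(-15/7))*(-1)/6 = -15*(-1)/14 = -⅙*(-45/7) = 15/14 ≈ 1.0714)
(I*(-1))*r = (16*(-1))*(15/14) = -16*15/14 = -120/7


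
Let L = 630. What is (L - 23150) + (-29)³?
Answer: -46909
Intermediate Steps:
(L - 23150) + (-29)³ = (630 - 23150) + (-29)³ = -22520 - 24389 = -46909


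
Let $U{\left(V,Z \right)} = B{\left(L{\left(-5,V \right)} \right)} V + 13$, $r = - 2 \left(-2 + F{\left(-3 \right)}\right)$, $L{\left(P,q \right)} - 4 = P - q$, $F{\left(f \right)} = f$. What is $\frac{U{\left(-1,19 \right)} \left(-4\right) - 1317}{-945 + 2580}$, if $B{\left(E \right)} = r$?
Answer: $- \frac{443}{545} \approx -0.81284$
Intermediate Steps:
$L{\left(P,q \right)} = 4 + P - q$ ($L{\left(P,q \right)} = 4 + \left(P - q\right) = 4 + P - q$)
$r = 10$ ($r = - 2 \left(-2 - 3\right) = \left(-2\right) \left(-5\right) = 10$)
$B{\left(E \right)} = 10$
$U{\left(V,Z \right)} = 13 + 10 V$ ($U{\left(V,Z \right)} = 10 V + 13 = 13 + 10 V$)
$\frac{U{\left(-1,19 \right)} \left(-4\right) - 1317}{-945 + 2580} = \frac{\left(13 + 10 \left(-1\right)\right) \left(-4\right) - 1317}{-945 + 2580} = \frac{\left(13 - 10\right) \left(-4\right) - 1317}{1635} = \left(3 \left(-4\right) - 1317\right) \frac{1}{1635} = \left(-12 - 1317\right) \frac{1}{1635} = \left(-1329\right) \frac{1}{1635} = - \frac{443}{545}$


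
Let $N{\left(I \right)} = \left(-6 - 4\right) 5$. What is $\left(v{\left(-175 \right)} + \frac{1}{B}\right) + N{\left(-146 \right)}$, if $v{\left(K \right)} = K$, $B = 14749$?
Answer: $- \frac{3318524}{14749} \approx -225.0$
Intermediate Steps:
$N{\left(I \right)} = -50$ ($N{\left(I \right)} = \left(-10\right) 5 = -50$)
$\left(v{\left(-175 \right)} + \frac{1}{B}\right) + N{\left(-146 \right)} = \left(-175 + \frac{1}{14749}\right) - 50 = - \frac{2581074}{14749} - 50 = - \frac{3318524}{14749}$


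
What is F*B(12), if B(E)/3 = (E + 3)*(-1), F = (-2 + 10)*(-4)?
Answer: 1440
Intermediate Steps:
F = -32 (F = 8*(-4) = -32)
B(E) = -9 - 3*E (B(E) = 3*((E + 3)*(-1)) = 3*((3 + E)*(-1)) = 3*(-3 - E) = -9 - 3*E)
F*B(12) = -32*(-9 - 3*12) = -32*(-9 - 36) = -32*(-45) = 1440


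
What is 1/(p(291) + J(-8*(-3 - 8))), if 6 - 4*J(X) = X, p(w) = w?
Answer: 2/541 ≈ 0.0036969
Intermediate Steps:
J(X) = 3/2 - X/4
1/(p(291) + J(-8*(-3 - 8))) = 1/(291 + (3/2 - (-2)*(-3 - 8))) = 1/(291 + (3/2 - (-2)*(-11))) = 1/(291 + (3/2 - ¼*88)) = 1/(291 + (3/2 - 22)) = 1/(291 - 41/2) = 1/(541/2) = 2/541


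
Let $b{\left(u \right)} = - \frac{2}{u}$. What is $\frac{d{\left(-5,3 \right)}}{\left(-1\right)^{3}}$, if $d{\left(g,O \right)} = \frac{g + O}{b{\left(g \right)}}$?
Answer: $5$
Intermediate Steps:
$d{\left(g,O \right)} = - \frac{g \left(O + g\right)}{2}$ ($d{\left(g,O \right)} = \frac{g + O}{\left(-2\right) \frac{1}{g}} = \left(O + g\right) \left(- \frac{g}{2}\right) = - \frac{g \left(O + g\right)}{2}$)
$\frac{d{\left(-5,3 \right)}}{\left(-1\right)^{3}} = \frac{\left(- \frac{1}{2}\right) \left(-5\right) \left(3 - 5\right)}{\left(-1\right)^{3}} = \frac{\left(- \frac{1}{2}\right) \left(-5\right) \left(-2\right)}{-1} = \left(-5\right) \left(-1\right) = 5$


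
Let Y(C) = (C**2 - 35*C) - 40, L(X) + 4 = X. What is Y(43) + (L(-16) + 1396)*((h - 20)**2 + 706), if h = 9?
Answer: 1138256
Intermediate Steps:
L(X) = -4 + X
Y(C) = -40 + C**2 - 35*C
Y(43) + (L(-16) + 1396)*((h - 20)**2 + 706) = (-40 + 43**2 - 35*43) + ((-4 - 16) + 1396)*((9 - 20)**2 + 706) = (-40 + 1849 - 1505) + (-20 + 1396)*((-11)**2 + 706) = 304 + 1376*(121 + 706) = 304 + 1376*827 = 304 + 1137952 = 1138256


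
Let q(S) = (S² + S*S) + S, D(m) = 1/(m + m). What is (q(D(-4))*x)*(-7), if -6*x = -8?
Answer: 7/8 ≈ 0.87500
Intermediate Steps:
D(m) = 1/(2*m)
x = 4/3 (x = -⅙*(-8) = 4/3 ≈ 1.3333)
q(S) = S + 2*S² (q(S) = (S² + S²) + S = 2*S² + S = S + 2*S²)
(q(D(-4))*x)*(-7) = ((((½)/(-4))*(1 + 2*((½)/(-4))))*(4/3))*(-7) = ((((½)*(-¼))*(1 + 2*((½)*(-¼))))*(4/3))*(-7) = (-(1 + 2*(-⅛))/8*(4/3))*(-7) = (-(1 - ¼)/8*(4/3))*(-7) = (-⅛*¾*(4/3))*(-7) = -3/32*4/3*(-7) = -⅛*(-7) = 7/8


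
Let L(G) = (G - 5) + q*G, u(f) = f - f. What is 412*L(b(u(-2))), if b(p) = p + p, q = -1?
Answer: -2060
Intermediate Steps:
u(f) = 0
b(p) = 2*p
L(G) = -5 (L(G) = (G - 5) - G = (-5 + G) - G = -5)
412*L(b(u(-2))) = 412*(-5) = -2060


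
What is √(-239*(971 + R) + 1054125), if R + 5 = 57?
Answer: 2*√202407 ≈ 899.79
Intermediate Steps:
R = 52 (R = -5 + 57 = 52)
√(-239*(971 + R) + 1054125) = √(-239*(971 + 52) + 1054125) = √(-239*1023 + 1054125) = √(-244497 + 1054125) = √809628 = 2*√202407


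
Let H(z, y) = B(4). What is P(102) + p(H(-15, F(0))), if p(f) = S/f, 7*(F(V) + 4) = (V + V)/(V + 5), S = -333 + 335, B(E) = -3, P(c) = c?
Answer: 304/3 ≈ 101.33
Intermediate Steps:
S = 2
F(V) = -4 + 2*V/(7*(5 + V)) (F(V) = -4 + ((V + V)/(V + 5))/7 = -4 + ((2*V)/(5 + V))/7 = -4 + (2*V/(5 + V))/7 = -4 + 2*V/(7*(5 + V)))
H(z, y) = -3
p(f) = 2/f
P(102) + p(H(-15, F(0))) = 102 + 2/(-3) = 102 + 2*(-1/3) = 102 - 2/3 = 304/3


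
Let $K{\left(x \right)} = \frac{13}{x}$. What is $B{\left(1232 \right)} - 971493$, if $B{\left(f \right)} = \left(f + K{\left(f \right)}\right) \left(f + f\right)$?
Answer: $2064181$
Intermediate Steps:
$B{\left(f \right)} = 2 f \left(f + \frac{13}{f}\right)$ ($B{\left(f \right)} = \left(f + \frac{13}{f}\right) \left(f + f\right) = \left(f + \frac{13}{f}\right) 2 f = 2 f \left(f + \frac{13}{f}\right)$)
$B{\left(1232 \right)} - 971493 = \left(26 + 2 \cdot 1232^{2}\right) - 971493 = \left(26 + 2 \cdot 1517824\right) - 971493 = \left(26 + 3035648\right) - 971493 = 3035674 - 971493 = 2064181$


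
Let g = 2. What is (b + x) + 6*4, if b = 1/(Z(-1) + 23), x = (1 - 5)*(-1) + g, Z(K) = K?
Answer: 661/22 ≈ 30.045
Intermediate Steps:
x = 6 (x = (1 - 5)*(-1) + 2 = -4*(-1) + 2 = 4 + 2 = 6)
b = 1/22 (b = 1/(-1 + 23) = 1/22 ≈ 0.045455)
(b + x) + 6*4 = (1/22 + 6) + 6*4 = 133/22 + 24 = 661/22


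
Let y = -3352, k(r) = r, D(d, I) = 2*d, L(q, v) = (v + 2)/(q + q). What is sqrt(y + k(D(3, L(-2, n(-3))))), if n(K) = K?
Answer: I*sqrt(3346) ≈ 57.845*I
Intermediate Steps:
L(q, v) = (2 + v)/(2*q) (L(q, v) = (2 + v)/((2*q)) = (2 + v)*(1/(2*q)) = (2 + v)/(2*q))
sqrt(y + k(D(3, L(-2, n(-3))))) = sqrt(-3352 + 2*3) = sqrt(-3352 + 6) = sqrt(-3346) = I*sqrt(3346)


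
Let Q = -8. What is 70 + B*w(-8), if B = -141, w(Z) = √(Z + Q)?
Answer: 70 - 564*I ≈ 70.0 - 564.0*I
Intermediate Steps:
w(Z) = √(-8 + Z) (w(Z) = √(Z - 8) = √(-8 + Z))
70 + B*w(-8) = 70 - 141*√(-8 - 8) = 70 - 564*I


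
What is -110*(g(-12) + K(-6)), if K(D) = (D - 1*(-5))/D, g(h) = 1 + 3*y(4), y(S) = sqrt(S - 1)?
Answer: -385/3 - 330*sqrt(3) ≈ -699.91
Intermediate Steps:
y(S) = sqrt(-1 + S)
g(h) = 1 + 3*sqrt(3) (g(h) = 1 + 3*sqrt(-1 + 4) = 1 + 3*sqrt(3))
K(D) = (5 + D)/D (K(D) = (D + 5)/D = (5 + D)/D)
-110*(g(-12) + K(-6)) = -110*((1 + 3*sqrt(3)) + (5 - 6)/(-6)) = -110*((1 + 3*sqrt(3)) - 1/6*(-1)) = -110*((1 + 3*sqrt(3)) + 1/6) = -110*(7/6 + 3*sqrt(3)) = -385/3 - 330*sqrt(3)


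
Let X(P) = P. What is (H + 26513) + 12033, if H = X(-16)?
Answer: 38530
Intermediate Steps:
H = -16
(H + 26513) + 12033 = (-16 + 26513) + 12033 = 26497 + 12033 = 38530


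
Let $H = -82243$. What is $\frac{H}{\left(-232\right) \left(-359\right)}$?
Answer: $- \frac{82243}{83288} \approx -0.98745$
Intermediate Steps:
$\frac{H}{\left(-232\right) \left(-359\right)} = - \frac{82243}{\left(-232\right) \left(-359\right)} = - \frac{82243}{83288}$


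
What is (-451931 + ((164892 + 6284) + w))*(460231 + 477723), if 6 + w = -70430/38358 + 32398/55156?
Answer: -69643242445934209687/264459231 ≈ -2.6334e+11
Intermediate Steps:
w = -3833989421/528918462 (w = -6 + (-70430/38358 + 32398/55156) = -6 + (-70430*1/38358 + 32398*(1/55156)) = -6 + (-35215/19179 + 16199/27578) = -6 - 660478649/528918462 = -3833989421/528918462 ≈ -7.2487)
(-451931 + ((164892 + 6284) + w))*(460231 + 477723) = (-451931 + ((164892 + 6284) - 3833989421/528918462))*(460231 + 477723) = (-451931 + (171176 - 3833989421/528918462))*937954 = (-451931 + 90534312661891/528918462)*937954 = -148500336788231/528918462*937954 = -69643242445934209687/264459231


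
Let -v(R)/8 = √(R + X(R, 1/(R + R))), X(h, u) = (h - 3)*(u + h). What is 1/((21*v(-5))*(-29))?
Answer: √895/872088 ≈ 3.4305e-5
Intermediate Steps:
X(h, u) = (-3 + h)*(h + u)
v(R) = -8*√(½ + R² - 2*R - 3/(2*R)) (v(R) = -8*√(R + (R² - 3*R - 3/(R + R) + R/(R + R))) = -8*√(R + (R² - 3*R - 3*1/(2*R) + R/((2*R)))) = -8*√(R + (R² - 3*R - 3/(2*R) + R*(1/(2*R)))) = -8*√(R + (R² - 3*R - 3/(2*R) + ½)) = -8*√(R + (½ + R² - 3*R - 3/(2*R))) = -8*√(½ + R² - 2*R - 3/(2*R)))
1/((21*v(-5))*(-29)) = 1/((21*(-4*√(2 - 8*(-5) - 6/(-5) + 4*(-5)²)))*(-29)) = 1/((21*(-4*√(2 + 40 - 6*(-⅕) + 4*25)))*(-29)) = 1/((21*(-4*√(2 + 40 + 6/5 + 100)))*(-29)) = 1/((21*(-8*√895/5))*(-29)) = 1/(-168*√895/5*(-29)) = 1/(4872*√895/5) = √895/872088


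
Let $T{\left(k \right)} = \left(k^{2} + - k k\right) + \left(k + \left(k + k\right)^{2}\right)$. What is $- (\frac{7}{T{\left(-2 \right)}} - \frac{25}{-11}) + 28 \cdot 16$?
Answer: $\frac{9795}{22} \approx 445.23$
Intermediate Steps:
$T{\left(k \right)} = k + 4 k^{2}$ ($T{\left(k \right)} = \left(k^{2} - k^{2}\right) + \left(k + \left(2 k\right)^{2}\right) = 0 + \left(k + 4 k^{2}\right) = k + 4 k^{2}$)
$- (\frac{7}{T{\left(-2 \right)}} - \frac{25}{-11}) + 28 \cdot 16 = - (\frac{7}{\left(-2\right) \left(1 + 4 \left(-2\right)\right)} - \frac{25}{-11}) + 28 \cdot 16 = - (\frac{7}{\left(-2\right) \left(1 - 8\right)} - - \frac{25}{11}) + 448 = - (\frac{7}{\left(-2\right) \left(-7\right)} + \frac{25}{11}) + 448 = - (\frac{7}{14} + \frac{25}{11}) + 448 = - (7 \cdot \frac{1}{14} + \frac{25}{11}) + 448 = - (\frac{1}{2} + \frac{25}{11}) + 448 = \left(-1\right) \frac{61}{22} + 448 = - \frac{61}{22} + 448 = \frac{9795}{22}$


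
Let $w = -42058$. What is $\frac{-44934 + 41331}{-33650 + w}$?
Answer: $\frac{1201}{25236} \approx 0.047591$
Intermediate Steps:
$\frac{-44934 + 41331}{-33650 + w} = \frac{-44934 + 41331}{-33650 - 42058} = - \frac{3603}{-75708} = \left(-3603\right) \left(- \frac{1}{75708}\right) = \frac{1201}{25236}$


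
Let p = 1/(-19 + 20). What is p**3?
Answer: 1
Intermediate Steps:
p = 1 (p = 1/1 = 1)
p**3 = 1**3 = 1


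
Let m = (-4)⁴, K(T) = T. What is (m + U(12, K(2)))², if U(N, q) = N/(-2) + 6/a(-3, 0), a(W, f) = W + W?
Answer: 62001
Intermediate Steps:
a(W, f) = 2*W
m = 256
U(N, q) = -1 - N/2 (U(N, q) = N/(-2) + 6/((2*(-3))) = N*(-½) + 6/(-6) = -N/2 + 6*(-⅙) = -N/2 - 1 = -1 - N/2)
(m + U(12, K(2)))² = (256 + (-1 - ½*12))² = (256 + (-1 - 6))² = (256 - 7)² = 249² = 62001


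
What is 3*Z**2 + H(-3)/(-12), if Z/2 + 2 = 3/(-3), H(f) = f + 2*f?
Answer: 435/4 ≈ 108.75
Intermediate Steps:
H(f) = 3*f
Z = -6 (Z = -4 + 2*(3/(-3)) = -4 + 2*(3*(-1/3)) = -4 + 2*(-1) = -4 - 2 = -6)
3*Z**2 + H(-3)/(-12) = 3*(-6)**2 + (3*(-3))/(-12) = 3*36 - 9*(-1/12) = 108 + 3/4 = 435/4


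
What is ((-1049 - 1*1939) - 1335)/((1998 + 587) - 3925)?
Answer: 4323/1340 ≈ 3.2261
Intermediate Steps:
((-1049 - 1*1939) - 1335)/((1998 + 587) - 3925) = ((-1049 - 1939) - 1335)/(2585 - 3925) = (-2988 - 1335)/(-1340) = -4323*(-1/1340) = 4323/1340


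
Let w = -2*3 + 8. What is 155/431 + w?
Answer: 1017/431 ≈ 2.3596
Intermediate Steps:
w = 2 (w = -6 + 8 = 2)
155/431 + w = 155/431 + 2 = 1017/431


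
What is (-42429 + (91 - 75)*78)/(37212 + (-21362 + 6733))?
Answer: -41181/22583 ≈ -1.8235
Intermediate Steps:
(-42429 + (91 - 75)*78)/(37212 + (-21362 + 6733)) = (-42429 + 16*78)/(37212 - 14629) = (-42429 + 1248)/22583 = -41181*1/22583 = -41181/22583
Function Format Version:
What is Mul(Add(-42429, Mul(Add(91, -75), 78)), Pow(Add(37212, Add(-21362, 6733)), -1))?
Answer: Rational(-41181, 22583) ≈ -1.8235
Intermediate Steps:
Mul(Add(-42429, Mul(Add(91, -75), 78)), Pow(Add(37212, Add(-21362, 6733)), -1)) = Mul(Add(-42429, Mul(16, 78)), Pow(Add(37212, -14629), -1)) = Mul(Add(-42429, 1248), Pow(22583, -1)) = Mul(-41181, Rational(1, 22583)) = Rational(-41181, 22583)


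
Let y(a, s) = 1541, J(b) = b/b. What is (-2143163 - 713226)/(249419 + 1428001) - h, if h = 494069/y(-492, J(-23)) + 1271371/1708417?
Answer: -62029394094277631/192004100557380 ≈ -323.06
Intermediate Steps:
J(b) = 1
h = 36784133108/114463939 (h = 494069/1541 + 1271371/1708417 = 494069*(1/1541) + 1271371*(1/1708417) = 494069/1541 + 55277/74279 = 36784133108/114463939 ≈ 321.36)
(-2143163 - 713226)/(249419 + 1428001) - h = (-2143163 - 713226)/(249419 + 1428001) - 1*36784133108/114463939 = -2856389/1677420 - 36784133108/114463939 = -62029394094277631/192004100557380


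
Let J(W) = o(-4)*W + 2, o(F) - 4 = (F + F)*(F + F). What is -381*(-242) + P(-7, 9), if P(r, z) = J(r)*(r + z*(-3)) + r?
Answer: 108311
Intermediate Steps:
o(F) = 4 + 4*F**2 (o(F) = 4 + (F + F)*(F + F) = 4 + (2*F)*(2*F) = 4 + 4*F**2)
J(W) = 2 + 68*W (J(W) = (4 + 4*(-4)**2)*W + 2 = (4 + 4*16)*W + 2 = (4 + 64)*W + 2 = 68*W + 2 = 2 + 68*W)
P(r, z) = r + (2 + 68*r)*(r - 3*z) (P(r, z) = (2 + 68*r)*(r + z*(-3)) + r = (2 + 68*r)*(r - 3*z) + r = r + (2 + 68*r)*(r - 3*z))
-381*(-242) + P(-7, 9) = -381*(-242) + (-6*9 + 3*(-7) + 68*(-7)**2 - 204*(-7)*9) = 92202 + (-54 - 21 + 68*49 + 12852) = 92202 + (-54 - 21 + 3332 + 12852) = 92202 + 16109 = 108311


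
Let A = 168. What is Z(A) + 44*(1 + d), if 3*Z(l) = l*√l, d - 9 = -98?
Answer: -3872 + 112*√42 ≈ -3146.2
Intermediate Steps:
d = -89 (d = 9 - 98 = -89)
Z(l) = l^(3/2)/3 (Z(l) = (l*√l)/3 = l^(3/2)/3)
Z(A) + 44*(1 + d) = 168^(3/2)/3 + 44*(1 - 89) = (336*√42)/3 + 44*(-88) = 112*√42 - 3872 = -3872 + 112*√42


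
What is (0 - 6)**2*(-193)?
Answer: -6948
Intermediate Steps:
(0 - 6)**2*(-193) = (-6)**2*(-193) = 36*(-193) = -6948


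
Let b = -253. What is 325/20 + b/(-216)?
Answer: 3763/216 ≈ 17.421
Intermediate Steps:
325/20 + b/(-216) = 325/20 - 253/(-216) = 325*(1/20) - 253*(-1/216) = 65/4 + 253/216 = 3763/216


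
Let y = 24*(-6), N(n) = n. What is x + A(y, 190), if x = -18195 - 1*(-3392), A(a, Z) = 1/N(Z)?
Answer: -2812569/190 ≈ -14803.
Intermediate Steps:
y = -144
A(a, Z) = 1/Z
x = -14803 (x = -18195 + 3392 = -14803)
x + A(y, 190) = -14803 + 1/190 = -2812569/190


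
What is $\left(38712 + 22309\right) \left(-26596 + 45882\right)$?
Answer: $1176851006$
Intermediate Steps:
$\left(38712 + 22309\right) \left(-26596 + 45882\right) = 61021 \cdot 19286 = 1176851006$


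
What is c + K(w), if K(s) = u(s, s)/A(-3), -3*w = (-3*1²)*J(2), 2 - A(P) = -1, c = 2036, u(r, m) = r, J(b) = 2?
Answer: 6110/3 ≈ 2036.7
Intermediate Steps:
A(P) = 3 (A(P) = 2 - 1*(-1) = 2 + 1 = 3)
w = 2 (w = -(-3*1²)*2/3 = -(-3*1)*2/3 = -(-1)*2 = -⅓*(-6) = 2)
K(s) = s/3
c + K(w) = 2036 + (⅓)*2 = 2036 + ⅔ = 6110/3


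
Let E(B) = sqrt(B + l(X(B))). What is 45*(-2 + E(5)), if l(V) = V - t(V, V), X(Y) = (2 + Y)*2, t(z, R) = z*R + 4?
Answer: -90 + 45*I*sqrt(181) ≈ -90.0 + 605.41*I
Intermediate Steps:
t(z, R) = 4 + R*z (t(z, R) = R*z + 4 = 4 + R*z)
X(Y) = 4 + 2*Y
l(V) = -4 + V - V**2 (l(V) = V - (4 + V*V) = V - (4 + V**2) = V + (-4 - V**2) = -4 + V - V**2)
E(B) = sqrt(-(4 + 2*B)**2 + 3*B) (E(B) = sqrt(B + (-4 + (4 + 2*B) - (4 + 2*B)**2)) = sqrt(B + (-(4 + 2*B)**2 + 2*B)) = sqrt(-(4 + 2*B)**2 + 3*B))
45*(-2 + E(5)) = 45*(-2 + sqrt(-4*(2 + 5)**2 + 3*5)) = 45*(-2 + sqrt(-4*7**2 + 15)) = 45*(-2 + sqrt(-4*49 + 15)) = 45*(-2 + sqrt(-196 + 15)) = 45*(-2 + sqrt(-181)) = 45*(-2 + I*sqrt(181)) = -90 + 45*I*sqrt(181)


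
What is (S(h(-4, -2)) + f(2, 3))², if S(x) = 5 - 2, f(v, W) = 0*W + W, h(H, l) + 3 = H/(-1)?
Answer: 36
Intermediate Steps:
h(H, l) = -3 - H (h(H, l) = -3 + H/(-1) = -3 + H*(-1) = -3 - H)
f(v, W) = W (f(v, W) = 0 + W = W)
S(x) = 3
(S(h(-4, -2)) + f(2, 3))² = (3 + 3)² = 6² = 36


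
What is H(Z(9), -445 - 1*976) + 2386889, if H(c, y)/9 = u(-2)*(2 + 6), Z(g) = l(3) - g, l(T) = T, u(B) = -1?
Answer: 2386817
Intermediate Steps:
Z(g) = 3 - g
H(c, y) = -72 (H(c, y) = 9*(-(2 + 6)) = 9*(-1*8) = 9*(-8) = -72)
H(Z(9), -445 - 1*976) + 2386889 = -72 + 2386889 = 2386817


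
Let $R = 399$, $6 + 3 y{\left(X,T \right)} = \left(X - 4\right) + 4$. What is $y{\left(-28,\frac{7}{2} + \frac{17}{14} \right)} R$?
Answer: $-4522$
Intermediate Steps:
$y{\left(X,T \right)} = -2 + \frac{X}{3}$ ($y{\left(X,T \right)} = -2 + \frac{\left(X - 4\right) + 4}{3} = -2 + \frac{\left(-4 + X\right) + 4}{3} = -2 + \frac{X}{3}$)
$y{\left(-28,\frac{7}{2} + \frac{17}{14} \right)} R = \left(-2 + \frac{1}{3} \left(-28\right)\right) 399 = \left(-2 - \frac{28}{3}\right) 399 = \left(- \frac{34}{3}\right) 399 = -4522$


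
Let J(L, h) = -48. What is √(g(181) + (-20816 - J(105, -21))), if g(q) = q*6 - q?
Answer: 3*I*√2207 ≈ 140.94*I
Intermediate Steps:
g(q) = 5*q (g(q) = 6*q - q = 5*q)
√(g(181) + (-20816 - J(105, -21))) = √(5*181 + (-20816 - 1*(-48))) = √(905 + (-20816 + 48)) = √(905 - 20768) = √(-19863) = 3*I*√2207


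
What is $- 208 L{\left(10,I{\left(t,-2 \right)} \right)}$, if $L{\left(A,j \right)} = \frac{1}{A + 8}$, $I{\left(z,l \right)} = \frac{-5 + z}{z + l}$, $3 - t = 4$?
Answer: $- \frac{104}{9} \approx -11.556$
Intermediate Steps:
$t = -1$ ($t = 3 - 4 = -1$)
$I{\left(z,l \right)} = \frac{-5 + z}{l + z}$
$L{\left(A,j \right)} = \frac{1}{8 + A}$
$- 208 L{\left(10,I{\left(t,-2 \right)} \right)} = - \frac{208}{8 + 10} = - \frac{208}{18} = \left(-1\right) \frac{104}{9} = - \frac{104}{9}$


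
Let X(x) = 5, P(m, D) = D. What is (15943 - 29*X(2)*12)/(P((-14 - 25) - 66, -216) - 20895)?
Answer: -14203/21111 ≈ -0.67278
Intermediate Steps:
(15943 - 29*X(2)*12)/(P((-14 - 25) - 66, -216) - 20895) = (15943 - 29*5*12)/(-216 - 20895) = (15943 - 145*12)/(-21111) = (15943 - 1740)*(-1/21111) = 14203*(-1/21111) = -14203/21111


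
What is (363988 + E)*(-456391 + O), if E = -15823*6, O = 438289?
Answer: -4870343100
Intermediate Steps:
E = -94938
(363988 + E)*(-456391 + O) = (363988 - 94938)*(-456391 + 438289) = 269050*(-18102) = -4870343100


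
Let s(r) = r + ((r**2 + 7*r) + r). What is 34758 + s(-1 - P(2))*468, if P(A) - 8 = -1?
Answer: 31014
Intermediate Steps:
P(A) = 7 (P(A) = 8 - 1 = 7)
s(r) = r**2 + 9*r (s(r) = r + (r**2 + 8*r) = r**2 + 9*r)
34758 + s(-1 - P(2))*468 = 34758 + ((-1 - 1*7)*(9 + (-1 - 1*7)))*468 = 34758 + ((-1 - 7)*(9 + (-1 - 7)))*468 = 34758 - 8*(9 - 8)*468 = 34758 - 8*1*468 = 34758 - 8*468 = 34758 - 3744 = 31014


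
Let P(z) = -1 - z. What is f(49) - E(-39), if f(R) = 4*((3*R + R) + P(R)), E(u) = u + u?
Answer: 662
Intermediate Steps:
E(u) = 2*u
f(R) = -4 + 12*R (f(R) = 4*((3*R + R) + (-1 - R)) = 4*(4*R + (-1 - R)) = 4*(-1 + 3*R) = -4 + 12*R)
f(49) - E(-39) = (-4 + 12*49) - 2*(-39) = (-4 + 588) - 1*(-78) = 584 + 78 = 662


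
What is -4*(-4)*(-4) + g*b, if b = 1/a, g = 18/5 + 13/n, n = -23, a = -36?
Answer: -265309/4140 ≈ -64.084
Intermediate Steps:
g = 349/115 (g = 18/5 + 13/(-23) = 18*(⅕) + 13*(-1/23) = 18/5 - 13/23 = 349/115 ≈ 3.0348)
b = -1/36 (b = 1/(-36) = -1/36 ≈ -0.027778)
-4*(-4)*(-4) + g*b = -4*(-4)*(-4) + (349/115)*(-1/36) = 16*(-4) - 349/4140 = -64 - 349/4140 = -265309/4140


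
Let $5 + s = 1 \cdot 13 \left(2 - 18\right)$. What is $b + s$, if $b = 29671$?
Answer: $29458$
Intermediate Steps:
$s = -213$ ($s = -5 + 1 \cdot 13 \left(2 - 18\right) = -5 + 13 \left(2 - 18\right) = -5 + 13 \left(-16\right) = -5 - 208 = -213$)
$b + s = 29671 - 213 = 29458$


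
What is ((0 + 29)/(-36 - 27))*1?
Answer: -29/63 ≈ -0.46032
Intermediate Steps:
((0 + 29)/(-36 - 27))*1 = (29/(-63))*1 = (29*(-1/63))*1 = -29/63*1 = -29/63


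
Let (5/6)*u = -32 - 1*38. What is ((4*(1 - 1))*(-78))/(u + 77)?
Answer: 0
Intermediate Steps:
u = -84 (u = 6*(-32 - 1*38)/5 = 6*(-32 - 38)/5 = (6/5)*(-70) = -84)
((4*(1 - 1))*(-78))/(u + 77) = ((4*(1 - 1))*(-78))/(-84 + 77) = ((4*0)*(-78))/(-7) = (0*(-78))*(-⅐) = 0*(-⅐) = 0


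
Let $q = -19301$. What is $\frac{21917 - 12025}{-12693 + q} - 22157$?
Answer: $- \frac{354450475}{15997} \approx -22157.0$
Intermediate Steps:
$\frac{21917 - 12025}{-12693 + q} - 22157 = \frac{21917 - 12025}{-12693 - 19301} - 22157 = \frac{9892}{-31994} - 22157 = 9892 \left(- \frac{1}{31994}\right) - 22157 = - \frac{4946}{15997} - 22157 = - \frac{354450475}{15997}$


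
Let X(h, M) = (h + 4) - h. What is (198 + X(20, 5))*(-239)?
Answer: -48278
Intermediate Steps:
X(h, M) = 4 (X(h, M) = (4 + h) - h = 4)
(198 + X(20, 5))*(-239) = (198 + 4)*(-239) = 202*(-239) = -48278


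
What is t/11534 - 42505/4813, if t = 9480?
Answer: -2814085/351349 ≈ -8.0094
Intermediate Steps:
t/11534 - 42505/4813 = 9480/11534 - 42505/4813 = 9480*(1/11534) - 42505*1/4813 = 60/73 - 42505/4813 = -2814085/351349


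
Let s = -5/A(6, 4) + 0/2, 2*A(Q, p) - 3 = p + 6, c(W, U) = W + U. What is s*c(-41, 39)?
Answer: 20/13 ≈ 1.5385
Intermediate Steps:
c(W, U) = U + W
A(Q, p) = 9/2 + p/2 (A(Q, p) = 3/2 + (p + 6)/2 = 3/2 + (6 + p)/2 = 3/2 + (3 + p/2) = 9/2 + p/2)
s = -10/13 (s = -5/(9/2 + (½)*4) + 0/2 = -5/(9/2 + 2) + 0*(½) = -5/13/2 + 0 = -5*2/13 + 0 = -10/13 + 0 = -10/13 ≈ -0.76923)
s*c(-41, 39) = -10*(39 - 41)/13 = -10/13*(-2) = 20/13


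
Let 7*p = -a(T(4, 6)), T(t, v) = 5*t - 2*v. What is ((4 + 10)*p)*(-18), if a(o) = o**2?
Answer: 2304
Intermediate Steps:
T(t, v) = -2*v + 5*t
p = -64/7 (p = (-(-2*6 + 5*4)**2)/7 = (-(-12 + 20)**2)/7 = (-1*8**2)/7 = (-1*64)/7 = (1/7)*(-64) = -64/7 ≈ -9.1429)
((4 + 10)*p)*(-18) = ((4 + 10)*(-64/7))*(-18) = (14*(-64/7))*(-18) = -128*(-18) = 2304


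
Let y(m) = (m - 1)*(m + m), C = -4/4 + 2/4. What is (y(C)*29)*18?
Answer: 783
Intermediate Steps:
C = -½ (C = -4*¼ + 2*(¼) = -1 + ½ = -½ ≈ -0.50000)
y(m) = 2*m*(-1 + m) (y(m) = (-1 + m)*(2*m) = 2*m*(-1 + m))
(y(C)*29)*18 = ((2*(-½)*(-1 - ½))*29)*18 = ((2*(-½)*(-3/2))*29)*18 = ((3/2)*29)*18 = (87/2)*18 = 783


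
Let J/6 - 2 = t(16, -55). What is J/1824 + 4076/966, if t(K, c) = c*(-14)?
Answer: 248107/36708 ≈ 6.7589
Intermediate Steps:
t(K, c) = -14*c
J = 4632 (J = 12 + 6*(-14*(-55)) = 12 + 6*770 = 12 + 4620 = 4632)
J/1824 + 4076/966 = 4632/1824 + 4076/966 = 4632*(1/1824) + 4076*(1/966) = 193/76 + 2038/483 = 248107/36708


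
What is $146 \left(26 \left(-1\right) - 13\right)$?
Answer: $-5694$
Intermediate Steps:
$146 \left(26 \left(-1\right) - 13\right) = 146 \left(-26 - 13\right) = 146 \left(-39\right) = -5694$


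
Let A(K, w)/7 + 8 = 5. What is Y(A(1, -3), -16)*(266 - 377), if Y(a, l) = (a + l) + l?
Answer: 5883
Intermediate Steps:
A(K, w) = -21 (A(K, w) = -56 + 7*5 = -56 + 35 = -21)
Y(a, l) = a + 2*l
Y(A(1, -3), -16)*(266 - 377) = (-21 + 2*(-16))*(266 - 377) = (-21 - 32)*(-111) = -53*(-111) = 5883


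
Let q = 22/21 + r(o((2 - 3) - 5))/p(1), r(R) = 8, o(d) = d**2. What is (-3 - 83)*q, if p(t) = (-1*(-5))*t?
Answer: -23908/105 ≈ -227.70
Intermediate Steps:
p(t) = 5*t
q = 278/105 (q = 22/21 + 8/((5*1)) = 22*(1/21) + 8/5 = 22/21 + 8*(1/5) = 22/21 + 8/5 = 278/105 ≈ 2.6476)
(-3 - 83)*q = (-3 - 83)*(278/105) = -86*278/105 = -23908/105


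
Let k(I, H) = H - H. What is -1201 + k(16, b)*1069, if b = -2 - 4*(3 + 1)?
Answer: -1201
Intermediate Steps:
b = -18 (b = -2 - 4*4 = -2 - 16 = -18)
k(I, H) = 0
-1201 + k(16, b)*1069 = -1201 + 0*1069 = -1201 + 0 = -1201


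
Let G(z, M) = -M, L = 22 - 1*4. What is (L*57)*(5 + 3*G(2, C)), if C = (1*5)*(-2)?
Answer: 35910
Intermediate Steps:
L = 18 (L = 22 - 4 = 18)
C = -10 (C = 5*(-2) = -10)
(L*57)*(5 + 3*G(2, C)) = (18*57)*(5 + 3*(-1*(-10))) = 1026*(5 + 3*10) = 1026*(5 + 30) = 1026*35 = 35910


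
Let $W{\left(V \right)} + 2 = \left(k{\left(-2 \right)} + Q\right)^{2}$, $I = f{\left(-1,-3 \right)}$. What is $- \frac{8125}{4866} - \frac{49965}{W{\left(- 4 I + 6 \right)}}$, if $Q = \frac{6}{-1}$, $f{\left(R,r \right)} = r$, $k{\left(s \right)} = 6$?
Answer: $\frac{60778360}{2433} \approx 24981.0$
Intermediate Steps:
$I = -3$
$Q = -6$ ($Q = 6 \left(-1\right) = -6$)
$W{\left(V \right)} = -2$ ($W{\left(V \right)} = -2 + \left(6 - 6\right)^{2} = -2 + 0^{2} = -2 + 0 = -2$)
$- \frac{8125}{4866} - \frac{49965}{W{\left(- 4 I + 6 \right)}} = - \frac{8125}{4866} - \frac{49965}{-2} = \left(-8125\right) \frac{1}{4866} - - \frac{49965}{2} = - \frac{8125}{4866} + \frac{49965}{2} = \frac{60778360}{2433}$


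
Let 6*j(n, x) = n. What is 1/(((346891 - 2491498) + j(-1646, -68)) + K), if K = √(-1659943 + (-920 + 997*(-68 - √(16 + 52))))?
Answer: -1/(6434644/3 - I*√(1728659 + 1994*√17)) ≈ -4.6623e-7 - 2.8647e-10*I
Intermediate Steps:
j(n, x) = n/6
K = √(-1728659 - 1994*√17) (K = √(-1659943 + (-920 + 997*(-68 - √68))) = √(-1659943 + (-920 + 997*(-68 - 2*√17))) = √(-1659943 + (-920 + (-67796 - 1994*√17))) = √(-1659943 + (-68716 - 1994*√17)) = √(-1728659 - 1994*√17) ≈ 1317.9*I)
1/(((346891 - 2491498) + j(-1646, -68)) + K) = 1/(((346891 - 2491498) + (⅙)*(-1646)) + √(-1728659 - 1994*√17)) = 1/((-2144607 - 823/3) + √(-1728659 - 1994*√17)) = 1/(-6434644/3 + √(-1728659 - 1994*√17))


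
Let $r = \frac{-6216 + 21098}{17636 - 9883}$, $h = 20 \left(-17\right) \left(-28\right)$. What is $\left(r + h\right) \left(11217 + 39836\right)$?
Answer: $\frac{3768908184426}{7753} \approx 4.8612 \cdot 10^{8}$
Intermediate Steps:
$h = 9520$ ($h = \left(-340\right) \left(-28\right) = 9520$)
$r = \frac{14882}{7753} \approx 1.9195$
$\left(r + h\right) \left(11217 + 39836\right) = \left(\frac{14882}{7753} + 9520\right) \left(11217 + 39836\right) = \frac{73823442}{7753} \cdot 51053 = \frac{3768908184426}{7753}$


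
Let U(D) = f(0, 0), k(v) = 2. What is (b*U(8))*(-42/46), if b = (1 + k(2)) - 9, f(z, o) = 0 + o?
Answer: 0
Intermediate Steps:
f(z, o) = o
U(D) = 0
b = -6 (b = (1 + 2) - 9 = 3 - 9 = -6)
(b*U(8))*(-42/46) = (-6*0)*(-42/46) = 0*(-42*1/46) = 0*(-21/23) = 0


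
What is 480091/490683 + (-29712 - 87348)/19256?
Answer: -12048679921/2362147962 ≈ -5.1007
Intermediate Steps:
480091/490683 + (-29712 - 87348)/19256 = 480091*(1/490683) - 117060*1/19256 = 480091/490683 - 29265/4814 = -12048679921/2362147962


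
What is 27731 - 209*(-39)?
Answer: 35882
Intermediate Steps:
27731 - 209*(-39) = 27731 + 8151 = 35882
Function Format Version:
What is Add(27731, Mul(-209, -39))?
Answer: 35882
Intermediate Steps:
Add(27731, Mul(-209, -39)) = Add(27731, 8151) = 35882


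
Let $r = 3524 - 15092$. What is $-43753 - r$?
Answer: $-32185$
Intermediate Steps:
$r = -11568$ ($r = 3524 - 15092 = -11568$)
$-43753 - r = -43753 - -11568 = -43753 + 11568 = -32185$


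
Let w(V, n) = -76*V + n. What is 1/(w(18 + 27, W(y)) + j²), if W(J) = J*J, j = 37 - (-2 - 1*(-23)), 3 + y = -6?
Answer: -1/3083 ≈ -0.00032436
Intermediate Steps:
y = -9 (y = -3 - 6 = -9)
j = 16 (j = 37 - (-2 + 23) = 37 - 1*21 = 37 - 21 = 16)
W(J) = J²
w(V, n) = n - 76*V
1/(w(18 + 27, W(y)) + j²) = 1/(((-9)² - 76*(18 + 27)) + 16²) = 1/((81 - 76*45) + 256) = 1/((81 - 3420) + 256) = 1/(-3339 + 256) = 1/(-3083) = -1/3083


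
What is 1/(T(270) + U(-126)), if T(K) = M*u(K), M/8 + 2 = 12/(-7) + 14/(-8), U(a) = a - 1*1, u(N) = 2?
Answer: -7/1501 ≈ -0.0046636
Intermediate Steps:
U(a) = -1 + a (U(a) = a - 1 = -1 + a)
M = -306/7 (M = -16 + 8*(12/(-7) + 14/(-8)) = -16 + 8*(12*(-⅐) + 14*(-⅛)) = -16 + 8*(-12/7 - 7/4) = -16 + 8*(-97/28) = -16 - 194/7 = -306/7 ≈ -43.714)
T(K) = -612/7 (T(K) = -306/7*2 = -612/7)
1/(T(270) + U(-126)) = 1/(-612/7 + (-1 - 126)) = 1/(-612/7 - 127) = 1/(-1501/7) = -7/1501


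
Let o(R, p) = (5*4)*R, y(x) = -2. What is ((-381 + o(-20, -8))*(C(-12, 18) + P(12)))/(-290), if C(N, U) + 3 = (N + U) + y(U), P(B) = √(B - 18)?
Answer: 781/290 + 781*I*√6/290 ≈ 2.6931 + 6.5967*I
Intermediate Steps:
P(B) = √(-18 + B)
C(N, U) = -5 + N + U (C(N, U) = -3 + ((N + U) - 2) = -3 + (-2 + N + U) = -5 + N + U)
o(R, p) = 20*R
((-381 + o(-20, -8))*(C(-12, 18) + P(12)))/(-290) = ((-381 + 20*(-20))*((-5 - 12 + 18) + √(-18 + 12)))/(-290) = ((-381 - 400)*(1 + √(-6)))*(-1/290) = -781*(1 + I*√6)*(-1/290) = (-781 - 781*I*√6)*(-1/290) = 781/290 + 781*I*√6/290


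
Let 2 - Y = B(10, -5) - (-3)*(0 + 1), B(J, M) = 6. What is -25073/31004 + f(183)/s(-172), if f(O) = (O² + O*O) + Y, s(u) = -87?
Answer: -2078550235/2697348 ≈ -770.59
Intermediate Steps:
Y = -7 (Y = 2 - (6 - (-3)*(0 + 1)) = 2 - (6 - (-3)) = 2 - (6 - 1*(-3)) = 2 - (6 + 3) = 2 - 1*9 = 2 - 9 = -7)
f(O) = -7 + 2*O² (f(O) = (O² + O*O) - 7 = (O² + O²) - 7 = 2*O² - 7 = -7 + 2*O²)
-25073/31004 + f(183)/s(-172) = -25073/31004 + (-7 + 2*183²)/(-87) = -25073*1/31004 + (-7 + 2*33489)*(-1/87) = -25073/31004 + (-7 + 66978)*(-1/87) = -25073/31004 + 66971*(-1/87) = -25073/31004 - 66971/87 = -2078550235/2697348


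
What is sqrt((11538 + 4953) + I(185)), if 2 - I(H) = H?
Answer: 6*sqrt(453) ≈ 127.70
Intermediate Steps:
I(H) = 2 - H
sqrt((11538 + 4953) + I(185)) = sqrt((11538 + 4953) + (2 - 1*185)) = sqrt(16491 + (2 - 185)) = sqrt(16491 - 183) = sqrt(16308) = 6*sqrt(453)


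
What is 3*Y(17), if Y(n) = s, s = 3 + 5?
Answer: 24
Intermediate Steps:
s = 8
Y(n) = 8
3*Y(17) = 3*8 = 24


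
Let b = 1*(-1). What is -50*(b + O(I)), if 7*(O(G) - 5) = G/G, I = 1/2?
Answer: -1450/7 ≈ -207.14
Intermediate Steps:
b = -1
I = 1/2 ≈ 0.50000
O(G) = 36/7 (O(G) = 5 + (G/G)/7 = 5 + (1/7)*1 = 5 + 1/7 = 36/7)
-50*(b + O(I)) = -50*(-1 + 36/7) = -50*29/7 = -1450/7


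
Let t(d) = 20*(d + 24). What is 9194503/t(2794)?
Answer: 9194503/56360 ≈ 163.14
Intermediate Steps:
t(d) = 480 + 20*d (t(d) = 20*(24 + d) = 480 + 20*d)
9194503/t(2794) = 9194503/(480 + 20*2794) = 9194503/(480 + 55880) = 9194503/56360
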